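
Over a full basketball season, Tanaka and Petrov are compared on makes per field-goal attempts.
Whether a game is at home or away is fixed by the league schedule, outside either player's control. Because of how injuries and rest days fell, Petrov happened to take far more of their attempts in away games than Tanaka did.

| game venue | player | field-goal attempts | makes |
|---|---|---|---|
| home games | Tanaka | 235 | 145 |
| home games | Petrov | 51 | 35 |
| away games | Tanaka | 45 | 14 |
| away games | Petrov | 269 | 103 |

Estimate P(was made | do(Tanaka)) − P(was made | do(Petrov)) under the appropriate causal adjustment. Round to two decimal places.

-0.07

The game venue-specific comparison favours Petrov throughout, but the pooled figures favour Tanaka. The question is whether to condition on game venue.
Nothing the player does changes game venue; the imbalance is an allocation artefact. With game venue also predicting the outcome, the pooled figure is confounded, and the within-stratum comparison is the causal one.
Adjusting over the population distribution of game venue: 0.477·(0.617−0.686) + 0.523·(0.311−0.383) = -0.071.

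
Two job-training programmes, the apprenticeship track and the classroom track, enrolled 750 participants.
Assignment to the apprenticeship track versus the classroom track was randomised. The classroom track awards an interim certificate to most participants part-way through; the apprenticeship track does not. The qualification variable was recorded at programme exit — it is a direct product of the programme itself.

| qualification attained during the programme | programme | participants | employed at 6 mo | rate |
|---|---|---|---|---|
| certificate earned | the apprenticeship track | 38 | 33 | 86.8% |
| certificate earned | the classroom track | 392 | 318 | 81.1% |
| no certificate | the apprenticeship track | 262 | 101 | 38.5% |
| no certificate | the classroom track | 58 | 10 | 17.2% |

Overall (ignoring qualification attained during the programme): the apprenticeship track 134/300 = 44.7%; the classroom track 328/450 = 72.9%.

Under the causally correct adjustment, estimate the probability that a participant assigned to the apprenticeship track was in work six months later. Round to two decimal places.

the apprenticeship track is higher inside every qualification attained during the programme stratum but the classroom track is higher in aggregate. Whether to stratify depends on how qualification attained during the programme relates to the programme.
Qualification attained during the programme is recorded after the programme and is itself shifted by it — it sits on the causal path from programme to outcome. Conditioning on a mediator would strip out part of the effect we want; the pooled comparison gives the total causal effect.
So P(outcome | do(the apprenticeship track)) is just the pooled rate for the apprenticeship track: 134/300 = 0.447.

0.45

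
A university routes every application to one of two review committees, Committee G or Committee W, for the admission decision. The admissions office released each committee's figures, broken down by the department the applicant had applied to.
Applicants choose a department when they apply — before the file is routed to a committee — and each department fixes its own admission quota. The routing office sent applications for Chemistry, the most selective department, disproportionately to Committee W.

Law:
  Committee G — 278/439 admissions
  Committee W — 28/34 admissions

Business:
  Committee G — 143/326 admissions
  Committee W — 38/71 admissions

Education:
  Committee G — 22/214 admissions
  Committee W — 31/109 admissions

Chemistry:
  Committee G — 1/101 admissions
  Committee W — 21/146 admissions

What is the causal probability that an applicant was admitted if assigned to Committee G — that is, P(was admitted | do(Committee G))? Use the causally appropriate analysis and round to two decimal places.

0.35

The imbalance in department arose from how applicants were allocated, not from anything the review committee did; and department independently affects the outcome. The pooled gap is confounded — condition on department.
Standardising Committee G to the population department mix: 0.328·278/439 + 0.276·143/326 + 0.224·22/214 + 0.172·1/101 = 0.354.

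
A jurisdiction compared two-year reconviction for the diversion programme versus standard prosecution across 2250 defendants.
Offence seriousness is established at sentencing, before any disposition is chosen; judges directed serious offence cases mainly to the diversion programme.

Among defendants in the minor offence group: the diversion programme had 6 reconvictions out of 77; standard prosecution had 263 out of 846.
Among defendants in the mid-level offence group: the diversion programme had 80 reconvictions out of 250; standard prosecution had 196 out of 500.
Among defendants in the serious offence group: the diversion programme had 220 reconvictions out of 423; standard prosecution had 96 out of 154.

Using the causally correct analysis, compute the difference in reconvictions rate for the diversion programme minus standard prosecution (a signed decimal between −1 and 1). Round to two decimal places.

-0.15

The stratified and pooled comparisons disagree (the diversion programme wins within each offence seriousness; standard prosecution wins overall), so the answer turns on the causal role of offence seriousness.
Offence seriousness differs across dispositions for reasons unrelated to any effect of the disposition itself, and it separately predicts the outcome — a classic confounder. We must compare within offence seriousness levels.
Adjusting over the population distribution of offence seriousness: 0.410·(0.078−0.311) + 0.333·(0.320−0.392) + 0.256·(0.520−0.623) = -0.146.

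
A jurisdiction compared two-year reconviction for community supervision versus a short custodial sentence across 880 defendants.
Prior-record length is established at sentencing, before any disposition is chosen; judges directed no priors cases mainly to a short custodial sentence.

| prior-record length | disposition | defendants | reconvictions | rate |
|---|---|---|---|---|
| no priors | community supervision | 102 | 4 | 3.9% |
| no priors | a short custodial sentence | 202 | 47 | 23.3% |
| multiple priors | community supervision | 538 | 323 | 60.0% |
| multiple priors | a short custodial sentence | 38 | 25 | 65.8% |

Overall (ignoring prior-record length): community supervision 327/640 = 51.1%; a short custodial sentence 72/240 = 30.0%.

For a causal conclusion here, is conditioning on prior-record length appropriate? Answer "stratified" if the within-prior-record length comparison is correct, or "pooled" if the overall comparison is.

stratified

Within every prior-record length level community supervision has the lower rate, yet pooled a short custodial sentence does — Simpson's reversal.
Prior-record length is set before the disposition has any effect — it is not caused by the disposition — and it independently drives the outcome. That makes it a confounder, so the causal comparison is within prior-record length levels.
Within each level — no priors: 3.9% vs 23.3%; multiple priors: 60.0% vs 65.8% — community supervision is lower every time.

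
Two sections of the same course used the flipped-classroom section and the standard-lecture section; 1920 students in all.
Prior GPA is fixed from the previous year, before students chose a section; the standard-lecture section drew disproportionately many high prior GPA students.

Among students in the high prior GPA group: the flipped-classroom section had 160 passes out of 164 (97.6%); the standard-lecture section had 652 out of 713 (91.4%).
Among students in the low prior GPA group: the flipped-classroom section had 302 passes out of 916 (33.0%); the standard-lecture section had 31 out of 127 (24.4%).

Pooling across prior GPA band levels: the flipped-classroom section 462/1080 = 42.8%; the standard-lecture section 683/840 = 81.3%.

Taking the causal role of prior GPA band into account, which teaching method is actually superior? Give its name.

Here prior GPA band is a common cause — it drives both which teaching method a case falls under and the outcome. The crude comparison mixes populations; the stratum-specific rates are the causally relevant ones.
Within each level — high prior GPA: 97.6% vs 91.4%; low prior GPA: 33.0% vs 24.4% — the flipped-classroom section is higher every time.

the flipped-classroom section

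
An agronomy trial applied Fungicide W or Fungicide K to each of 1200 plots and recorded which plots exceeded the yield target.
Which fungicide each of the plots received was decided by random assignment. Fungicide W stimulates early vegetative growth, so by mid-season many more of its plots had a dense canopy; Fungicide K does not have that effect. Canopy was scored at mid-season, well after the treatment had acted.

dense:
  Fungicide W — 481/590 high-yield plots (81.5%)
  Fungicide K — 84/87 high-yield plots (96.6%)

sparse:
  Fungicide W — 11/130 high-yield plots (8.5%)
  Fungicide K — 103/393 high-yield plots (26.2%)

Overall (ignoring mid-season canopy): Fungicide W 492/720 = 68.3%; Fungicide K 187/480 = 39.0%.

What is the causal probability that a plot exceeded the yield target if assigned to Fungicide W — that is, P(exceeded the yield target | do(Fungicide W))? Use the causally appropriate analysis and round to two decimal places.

The stratified and pooled comparisons disagree (Fungicide K wins within each mid-season canopy; Fungicide W wins overall), so the answer turns on the causal role of mid-season canopy.
Because the fungicide influences mid-season canopy, mid-season canopy is a post-treatment mediator, not a confounder. Stratifying on it would bias the estimate; the causal effect is the crude pooled difference.
So P(outcome | do(Fungicide W)) is just the pooled rate for Fungicide W: 492/720 = 0.683.

0.68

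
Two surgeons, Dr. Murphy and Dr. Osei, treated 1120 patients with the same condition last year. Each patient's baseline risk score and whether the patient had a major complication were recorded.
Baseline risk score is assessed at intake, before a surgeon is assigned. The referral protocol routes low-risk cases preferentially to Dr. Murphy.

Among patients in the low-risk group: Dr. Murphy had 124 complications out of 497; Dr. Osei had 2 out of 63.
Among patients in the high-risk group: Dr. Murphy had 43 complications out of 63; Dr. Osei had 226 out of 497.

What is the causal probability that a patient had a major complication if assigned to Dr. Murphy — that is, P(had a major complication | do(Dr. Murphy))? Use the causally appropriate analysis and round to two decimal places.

0.47

The stratified and pooled comparisons disagree (Dr. Osei wins within each baseline risk score; Dr. Murphy wins overall), so the answer turns on the causal role of baseline risk score.
Since baseline risk score is a pre-existing factor (not a product of the surgeon) and it affects the outcome on its own, it is a confounder. The stratified rates, not the pooled rate, identify the causal effect.
Standardising Dr. Murphy to the population baseline risk score mix: 0.500·124/497 + 0.500·43/63 = 0.466.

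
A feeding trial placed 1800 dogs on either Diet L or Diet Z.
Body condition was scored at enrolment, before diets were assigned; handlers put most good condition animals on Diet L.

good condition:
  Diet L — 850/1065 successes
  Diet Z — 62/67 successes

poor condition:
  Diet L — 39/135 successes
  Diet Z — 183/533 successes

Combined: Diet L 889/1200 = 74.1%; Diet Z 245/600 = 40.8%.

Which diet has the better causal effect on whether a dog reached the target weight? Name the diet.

Within every starting body condition level Diet Z has the higher rate, yet pooled Diet L does — Simpson's reversal.
Starting body condition is set before the diet has any effect — it is not caused by the diet — and it independently drives the outcome. That makes it a confounder, so the causal comparison is within starting body condition levels.
Within each level — good condition: 79.8% vs 92.5%; poor condition: 28.9% vs 34.3% — Diet Z is higher every time.

Diet Z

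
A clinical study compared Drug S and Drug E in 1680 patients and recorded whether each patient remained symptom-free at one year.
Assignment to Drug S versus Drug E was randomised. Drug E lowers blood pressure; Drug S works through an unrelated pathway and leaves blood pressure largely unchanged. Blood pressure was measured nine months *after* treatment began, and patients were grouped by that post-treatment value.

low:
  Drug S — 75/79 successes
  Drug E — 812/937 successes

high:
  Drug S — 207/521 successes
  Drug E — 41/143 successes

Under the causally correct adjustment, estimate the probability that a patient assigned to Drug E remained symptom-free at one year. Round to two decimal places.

0.79

The distribution of blood pressure is itself part of what the drug does — it is an intermediate outcome. Holding it fixed would remove that part of the effect; the total effect is the pooled difference.
So P(outcome | do(Drug E)) is just the pooled rate for Drug E: 853/1080 = 0.790.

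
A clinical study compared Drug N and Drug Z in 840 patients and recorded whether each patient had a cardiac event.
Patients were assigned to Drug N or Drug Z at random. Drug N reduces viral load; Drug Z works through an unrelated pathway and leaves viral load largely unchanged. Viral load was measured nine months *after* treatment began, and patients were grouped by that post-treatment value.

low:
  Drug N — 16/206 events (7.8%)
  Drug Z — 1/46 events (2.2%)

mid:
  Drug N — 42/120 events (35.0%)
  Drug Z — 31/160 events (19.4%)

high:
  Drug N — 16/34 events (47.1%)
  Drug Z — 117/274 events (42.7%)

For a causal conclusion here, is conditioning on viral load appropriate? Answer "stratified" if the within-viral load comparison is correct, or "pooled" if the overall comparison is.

pooled

Viral load here is a post-treatment variable shaped by the drug; conditioning on it would introduce bias rather than remove it. The overall comparison is the causal one.
Pooled: Drug N 20.6% vs Drug Z 31.0%; Drug N is lower overall.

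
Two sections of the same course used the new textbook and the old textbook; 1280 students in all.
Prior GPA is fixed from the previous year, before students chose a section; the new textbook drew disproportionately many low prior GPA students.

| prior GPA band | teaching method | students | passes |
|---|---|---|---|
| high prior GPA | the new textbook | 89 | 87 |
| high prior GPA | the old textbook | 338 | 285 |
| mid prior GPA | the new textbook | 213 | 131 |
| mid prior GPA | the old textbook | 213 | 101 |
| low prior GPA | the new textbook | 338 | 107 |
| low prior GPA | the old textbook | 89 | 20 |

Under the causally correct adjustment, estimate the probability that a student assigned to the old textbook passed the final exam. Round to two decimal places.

0.51

Prior GPA band is set before the teaching method has any effect — it is not caused by the teaching method — and it independently drives the outcome. That makes it a confounder, so the causal comparison is within prior GPA band levels.
Standardising the old textbook to the population prior GPA band mix: 0.334·285/338 + 0.333·101/213 + 0.334·20/89 = 0.514.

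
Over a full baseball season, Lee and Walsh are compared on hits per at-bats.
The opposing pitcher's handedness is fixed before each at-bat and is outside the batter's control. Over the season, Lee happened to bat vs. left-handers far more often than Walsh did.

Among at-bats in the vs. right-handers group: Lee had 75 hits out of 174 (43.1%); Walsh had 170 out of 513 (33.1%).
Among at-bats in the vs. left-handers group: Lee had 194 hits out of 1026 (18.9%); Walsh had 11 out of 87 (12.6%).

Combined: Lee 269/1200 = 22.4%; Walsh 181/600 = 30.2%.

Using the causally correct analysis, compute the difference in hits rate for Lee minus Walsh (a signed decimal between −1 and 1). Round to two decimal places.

Lee is higher inside every pitcher handedness stratum but Walsh is higher in aggregate. Whether to stratify depends on how pitcher handedness relates to the player.
Since pitcher handedness is a pre-existing factor (not a product of the player) and it affects the outcome on its own, it is a confounder. The stratified rates, not the pooled rate, identify the causal effect.
Adjusting over the population distribution of pitcher handedness: 0.382·(0.431−0.331) + 0.618·(0.189−0.126) = +0.077.

+0.08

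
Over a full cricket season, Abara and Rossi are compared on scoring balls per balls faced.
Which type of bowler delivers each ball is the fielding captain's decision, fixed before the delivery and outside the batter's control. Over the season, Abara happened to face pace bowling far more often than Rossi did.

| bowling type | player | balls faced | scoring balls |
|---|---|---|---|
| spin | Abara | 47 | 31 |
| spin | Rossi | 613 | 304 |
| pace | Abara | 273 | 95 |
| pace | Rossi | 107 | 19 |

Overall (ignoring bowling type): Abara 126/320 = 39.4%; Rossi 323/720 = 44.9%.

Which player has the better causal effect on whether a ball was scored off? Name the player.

Nothing the player does changes bowling type; the imbalance is an allocation artefact. With bowling type also predicting the outcome, the pooled figure is confounded, and the within-stratum comparison is the causal one.
Within each level — spin: 66.0% vs 49.6%; pace: 34.8% vs 17.8% — Abara is higher every time.

Abara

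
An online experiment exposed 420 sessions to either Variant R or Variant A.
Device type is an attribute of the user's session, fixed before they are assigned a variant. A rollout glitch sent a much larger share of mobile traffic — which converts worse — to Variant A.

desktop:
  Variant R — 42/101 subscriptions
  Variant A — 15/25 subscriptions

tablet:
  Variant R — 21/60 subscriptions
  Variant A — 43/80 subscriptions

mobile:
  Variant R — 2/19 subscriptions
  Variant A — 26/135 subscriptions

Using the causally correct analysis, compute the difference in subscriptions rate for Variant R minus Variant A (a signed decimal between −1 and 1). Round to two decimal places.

-0.15

Variant A is higher inside every device type stratum but Variant R is higher in aggregate. Whether to stratify depends on how device type relates to the variant.
Nothing the variant does changes device type; the imbalance is an allocation artefact. With device type also predicting the outcome, the pooled figure is confounded, and the within-stratum comparison is the causal one.
Adjusting over the population distribution of device type: 0.300·(0.416−0.600) + 0.333·(0.350−0.537) + 0.367·(0.105−0.193) = -0.150.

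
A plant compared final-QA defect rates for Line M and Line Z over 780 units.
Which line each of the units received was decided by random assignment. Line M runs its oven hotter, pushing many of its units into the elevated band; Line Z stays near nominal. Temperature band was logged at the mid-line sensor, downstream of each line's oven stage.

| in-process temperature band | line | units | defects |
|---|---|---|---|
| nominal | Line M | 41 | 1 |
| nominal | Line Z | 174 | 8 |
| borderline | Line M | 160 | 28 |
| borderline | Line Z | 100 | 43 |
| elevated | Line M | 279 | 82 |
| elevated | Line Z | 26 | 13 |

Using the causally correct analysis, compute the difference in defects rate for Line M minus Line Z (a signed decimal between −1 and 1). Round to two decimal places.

Stratifying would compare lines among units the lines themselves sorted into in-process temperature band groups — a form of selection on an intermediate. The unconditioned pooled rates give the total causal effect.
The causal difference is the pooled difference: 0.231 − 0.213 = +0.018.

+0.02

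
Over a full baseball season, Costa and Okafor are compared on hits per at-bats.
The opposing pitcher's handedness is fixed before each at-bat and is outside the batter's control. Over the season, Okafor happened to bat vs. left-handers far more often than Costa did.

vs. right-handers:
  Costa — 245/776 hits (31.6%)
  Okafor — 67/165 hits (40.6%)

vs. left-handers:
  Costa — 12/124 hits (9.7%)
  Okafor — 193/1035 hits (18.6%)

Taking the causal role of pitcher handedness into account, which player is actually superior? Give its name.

Okafor

Okafor is higher inside every pitcher handedness stratum but Costa is higher in aggregate. Whether to stratify depends on how pitcher handedness relates to the player.
Pitcher handedness is set before the player has any effect — it is not caused by the player — and it independently drives the outcome. That makes it a confounder, so the causal comparison is within pitcher handedness levels.
Within each level — vs. right-handers: 31.6% vs 40.6%; vs. left-handers: 9.7% vs 18.6% — Okafor is higher every time.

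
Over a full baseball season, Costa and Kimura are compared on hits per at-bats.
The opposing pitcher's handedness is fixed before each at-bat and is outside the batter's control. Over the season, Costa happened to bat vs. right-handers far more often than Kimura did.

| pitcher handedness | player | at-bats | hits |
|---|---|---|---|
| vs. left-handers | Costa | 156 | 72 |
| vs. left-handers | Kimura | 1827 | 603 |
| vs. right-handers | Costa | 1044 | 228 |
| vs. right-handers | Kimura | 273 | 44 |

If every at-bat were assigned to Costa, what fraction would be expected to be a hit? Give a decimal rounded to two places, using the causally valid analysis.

Costa is higher inside every pitcher handedness stratum but Kimura is higher in aggregate. Whether to stratify depends on how pitcher handedness relates to the player.
Pitcher handedness differs across players for reasons unrelated to any effect of the player itself, and it separately predicts the outcome — a classic confounder. We must compare within pitcher handedness levels.
Standardising Costa to the population pitcher handedness mix: 0.601·72/156 + 0.399·228/1044 = 0.365.

0.36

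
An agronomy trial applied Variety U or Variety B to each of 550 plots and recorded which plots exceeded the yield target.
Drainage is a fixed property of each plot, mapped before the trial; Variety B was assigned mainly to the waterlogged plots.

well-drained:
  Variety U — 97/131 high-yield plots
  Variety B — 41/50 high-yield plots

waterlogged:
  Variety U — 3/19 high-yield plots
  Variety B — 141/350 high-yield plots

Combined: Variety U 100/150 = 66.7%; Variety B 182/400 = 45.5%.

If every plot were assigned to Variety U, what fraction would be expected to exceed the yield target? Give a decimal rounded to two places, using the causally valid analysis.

0.35

The field drainage-specific comparison favours Variety B throughout, but the pooled figures favour Variety U. The question is whether to condition on field drainage.
Field drainage differs across varietys for reasons unrelated to any effect of the variety itself, and it separately predicts the outcome — a classic confounder. We must compare within field drainage levels.
Standardising Variety U to the population field drainage mix: 0.329·97/131 + 0.671·3/19 = 0.350.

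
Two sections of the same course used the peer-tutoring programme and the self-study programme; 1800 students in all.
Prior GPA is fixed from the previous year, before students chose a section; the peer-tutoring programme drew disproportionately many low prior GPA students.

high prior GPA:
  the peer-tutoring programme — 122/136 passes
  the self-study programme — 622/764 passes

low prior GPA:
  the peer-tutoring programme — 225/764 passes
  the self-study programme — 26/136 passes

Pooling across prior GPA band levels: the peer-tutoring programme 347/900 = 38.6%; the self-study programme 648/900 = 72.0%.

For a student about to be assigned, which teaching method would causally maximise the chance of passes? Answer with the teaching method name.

the peer-tutoring programme

Prior GPA band satisfies the back-door criterion: it is not a descendant of the teaching method, and it blocks the spurious path from teaching method to outcome. Adjusting for it (i.e., using the within-prior GPA band rates) gives the causal effect.
Within each level — high prior GPA: 89.7% vs 81.4%; low prior GPA: 29.5% vs 19.1% — the peer-tutoring programme is higher every time.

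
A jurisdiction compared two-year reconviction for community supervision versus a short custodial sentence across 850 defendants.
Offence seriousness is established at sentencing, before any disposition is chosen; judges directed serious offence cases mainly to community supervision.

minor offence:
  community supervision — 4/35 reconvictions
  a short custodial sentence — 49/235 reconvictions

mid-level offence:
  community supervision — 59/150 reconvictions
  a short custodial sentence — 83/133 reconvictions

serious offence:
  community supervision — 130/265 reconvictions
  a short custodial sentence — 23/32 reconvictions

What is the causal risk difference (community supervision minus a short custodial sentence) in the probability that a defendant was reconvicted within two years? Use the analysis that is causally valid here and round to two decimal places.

Here offence seriousness is a common cause — it drives both which disposition a case falls under and the outcome. The crude comparison mixes populations; the stratum-specific rates are the causally relevant ones.
Adjusting over the population distribution of offence seriousness: 0.318·(0.114−0.209) + 0.333·(0.393−0.624) + 0.349·(0.491−0.719) = -0.186.

-0.19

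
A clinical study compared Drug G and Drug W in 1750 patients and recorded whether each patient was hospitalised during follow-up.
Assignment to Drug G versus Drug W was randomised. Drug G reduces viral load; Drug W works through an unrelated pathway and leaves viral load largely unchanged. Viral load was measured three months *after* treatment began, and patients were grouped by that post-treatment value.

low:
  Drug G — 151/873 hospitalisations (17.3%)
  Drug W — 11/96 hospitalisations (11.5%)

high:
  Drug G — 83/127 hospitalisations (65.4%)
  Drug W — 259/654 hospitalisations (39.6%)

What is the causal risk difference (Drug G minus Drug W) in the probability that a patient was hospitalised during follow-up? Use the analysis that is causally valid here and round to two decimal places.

Viral load is recorded after the drug and is itself shifted by it — it sits on the causal path from drug to outcome. Conditioning on a mediator would strip out part of the effect we want; the pooled comparison gives the total causal effect.
The causal difference is the pooled difference: 0.234 − 0.360 = -0.126.

-0.13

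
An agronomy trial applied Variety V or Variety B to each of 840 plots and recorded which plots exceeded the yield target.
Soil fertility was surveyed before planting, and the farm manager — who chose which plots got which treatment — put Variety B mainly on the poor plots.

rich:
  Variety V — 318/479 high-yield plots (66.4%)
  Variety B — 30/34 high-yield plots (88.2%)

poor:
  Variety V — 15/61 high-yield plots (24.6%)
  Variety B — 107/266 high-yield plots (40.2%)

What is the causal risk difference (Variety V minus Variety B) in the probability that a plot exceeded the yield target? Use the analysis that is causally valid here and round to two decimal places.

-0.19

Soil fertility is set before the variety has any effect — it is not caused by the variety — and it independently drives the outcome. That makes it a confounder, so the causal comparison is within soil fertility levels.
Adjusting over the population distribution of soil fertility: 0.611·(0.664−0.882) + 0.389·(0.246−0.402) = -0.194.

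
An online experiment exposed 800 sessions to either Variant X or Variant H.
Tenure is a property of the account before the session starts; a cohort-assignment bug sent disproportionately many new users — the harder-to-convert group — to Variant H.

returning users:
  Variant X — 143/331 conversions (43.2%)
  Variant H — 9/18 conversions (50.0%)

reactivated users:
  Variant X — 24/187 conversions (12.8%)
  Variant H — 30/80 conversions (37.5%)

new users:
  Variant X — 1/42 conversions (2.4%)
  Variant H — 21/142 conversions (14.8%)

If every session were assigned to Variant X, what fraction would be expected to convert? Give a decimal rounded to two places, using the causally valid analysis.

0.24

User tenure differs across variants for reasons unrelated to any effect of the variant itself, and it separately predicts the outcome — a classic confounder. We must compare within user tenure levels.
Standardising Variant X to the population user tenure mix: 0.436·143/331 + 0.334·24/187 + 0.230·1/42 = 0.237.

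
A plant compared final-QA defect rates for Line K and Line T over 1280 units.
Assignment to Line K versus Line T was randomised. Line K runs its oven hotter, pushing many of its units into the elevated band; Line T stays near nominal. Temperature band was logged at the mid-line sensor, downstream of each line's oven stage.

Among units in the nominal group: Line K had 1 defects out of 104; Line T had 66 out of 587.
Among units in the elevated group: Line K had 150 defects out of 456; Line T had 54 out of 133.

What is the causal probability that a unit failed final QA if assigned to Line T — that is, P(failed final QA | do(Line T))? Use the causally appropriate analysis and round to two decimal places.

0.17

In-process temperature band here is a post-treatment variable shaped by the line; conditioning on it would introduce bias rather than remove it. The overall comparison is the causal one.
So P(outcome | do(Line T)) is just the pooled rate for Line T: 120/720 = 0.167.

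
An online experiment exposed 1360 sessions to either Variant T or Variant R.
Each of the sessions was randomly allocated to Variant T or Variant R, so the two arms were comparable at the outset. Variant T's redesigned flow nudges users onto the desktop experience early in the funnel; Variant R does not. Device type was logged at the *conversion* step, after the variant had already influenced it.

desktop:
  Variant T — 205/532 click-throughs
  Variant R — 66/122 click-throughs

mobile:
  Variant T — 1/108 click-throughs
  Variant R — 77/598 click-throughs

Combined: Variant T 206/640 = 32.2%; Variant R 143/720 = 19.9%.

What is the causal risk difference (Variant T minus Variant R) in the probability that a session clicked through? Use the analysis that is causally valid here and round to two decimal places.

Stratifying would compare variants among sessions the variants themselves sorted into device type groups — a form of selection on an intermediate. The unconditioned pooled rates give the total causal effect.
The causal difference is the pooled difference: 0.322 − 0.199 = +0.123.

+0.12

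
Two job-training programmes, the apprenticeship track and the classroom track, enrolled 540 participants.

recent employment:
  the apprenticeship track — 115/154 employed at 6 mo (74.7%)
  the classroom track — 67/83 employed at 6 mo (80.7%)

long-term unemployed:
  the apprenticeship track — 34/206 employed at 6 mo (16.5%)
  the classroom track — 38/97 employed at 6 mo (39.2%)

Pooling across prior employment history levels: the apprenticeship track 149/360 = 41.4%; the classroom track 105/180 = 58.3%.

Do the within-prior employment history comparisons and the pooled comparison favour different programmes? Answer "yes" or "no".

no

Within each prior employment history level (recent employment 74.7% vs 80.7%; long-term unemployed 16.5% vs 39.2%), the classroom track has the higher rate every time. Pooled: 41.4% vs 58.3% — the classroom track has the higher rate overall. They agree.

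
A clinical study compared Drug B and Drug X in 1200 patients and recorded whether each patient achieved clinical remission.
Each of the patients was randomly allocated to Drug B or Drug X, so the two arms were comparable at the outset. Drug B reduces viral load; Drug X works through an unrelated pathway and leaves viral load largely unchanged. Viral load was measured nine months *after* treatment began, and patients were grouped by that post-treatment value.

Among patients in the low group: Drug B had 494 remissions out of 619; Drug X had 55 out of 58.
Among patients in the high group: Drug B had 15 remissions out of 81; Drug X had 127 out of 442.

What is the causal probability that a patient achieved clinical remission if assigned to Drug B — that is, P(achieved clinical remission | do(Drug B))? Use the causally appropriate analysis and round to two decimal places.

The stratified and pooled comparisons disagree (Drug X wins within each viral load; Drug B wins overall), so the answer turns on the causal role of viral load.
Viral load is downstream of the drug. One should not condition on a consequence of treatment, so the overall rates are the right comparison.
So P(outcome | do(Drug B)) is just the pooled rate for Drug B: 509/700 = 0.727.

0.73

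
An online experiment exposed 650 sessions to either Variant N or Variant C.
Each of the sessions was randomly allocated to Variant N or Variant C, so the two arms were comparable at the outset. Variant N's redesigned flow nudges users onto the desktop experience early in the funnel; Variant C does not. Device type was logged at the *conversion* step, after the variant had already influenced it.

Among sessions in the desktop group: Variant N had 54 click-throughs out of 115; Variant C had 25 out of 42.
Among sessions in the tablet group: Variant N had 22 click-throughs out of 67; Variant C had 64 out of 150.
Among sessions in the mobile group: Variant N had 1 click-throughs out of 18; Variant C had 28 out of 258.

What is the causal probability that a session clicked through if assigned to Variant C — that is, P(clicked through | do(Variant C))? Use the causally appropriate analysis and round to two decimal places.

Because the variant influences device type, device type is a post-treatment mediator, not a confounder. Stratifying on it would bias the estimate; the causal effect is the crude pooled difference.
So P(outcome | do(Variant C)) is just the pooled rate for Variant C: 117/450 = 0.260.

0.26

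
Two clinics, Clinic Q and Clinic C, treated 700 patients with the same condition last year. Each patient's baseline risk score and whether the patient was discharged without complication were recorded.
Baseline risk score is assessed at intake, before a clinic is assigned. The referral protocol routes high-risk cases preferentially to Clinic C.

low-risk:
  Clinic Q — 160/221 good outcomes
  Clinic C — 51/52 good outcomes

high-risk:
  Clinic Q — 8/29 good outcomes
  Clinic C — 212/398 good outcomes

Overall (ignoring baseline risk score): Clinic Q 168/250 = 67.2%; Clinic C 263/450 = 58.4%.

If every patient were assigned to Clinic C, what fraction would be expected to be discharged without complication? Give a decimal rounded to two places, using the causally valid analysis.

0.71

Clinic C is higher inside every baseline risk score stratum but Clinic Q is higher in aggregate. Whether to stratify depends on how baseline risk score relates to the clinic.
Nothing the clinic does changes baseline risk score; the imbalance is an allocation artefact. With baseline risk score also predicting the outcome, the pooled figure is confounded, and the within-stratum comparison is the causal one.
Standardising Clinic C to the population baseline risk score mix: 0.390·51/52 + 0.610·212/398 = 0.707.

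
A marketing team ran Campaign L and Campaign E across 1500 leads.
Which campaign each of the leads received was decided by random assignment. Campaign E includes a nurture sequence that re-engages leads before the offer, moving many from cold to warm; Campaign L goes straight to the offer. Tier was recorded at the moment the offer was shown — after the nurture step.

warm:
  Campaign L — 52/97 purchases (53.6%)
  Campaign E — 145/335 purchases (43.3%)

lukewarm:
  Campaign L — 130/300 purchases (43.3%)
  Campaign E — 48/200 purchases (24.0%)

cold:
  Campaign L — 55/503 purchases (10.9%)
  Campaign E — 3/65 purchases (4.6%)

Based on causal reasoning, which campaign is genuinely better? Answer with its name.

Campaign E

The engagement tier-specific comparison favours Campaign L throughout, but the pooled figures favour Campaign E. The question is whether to condition on engagement tier.
Because the campaign influences engagement tier, engagement tier is a post-treatment mediator, not a confounder. Stratifying on it would bias the estimate; the causal effect is the crude pooled difference.
Pooled: Campaign L 26.3% vs Campaign E 32.7%; Campaign E is higher overall.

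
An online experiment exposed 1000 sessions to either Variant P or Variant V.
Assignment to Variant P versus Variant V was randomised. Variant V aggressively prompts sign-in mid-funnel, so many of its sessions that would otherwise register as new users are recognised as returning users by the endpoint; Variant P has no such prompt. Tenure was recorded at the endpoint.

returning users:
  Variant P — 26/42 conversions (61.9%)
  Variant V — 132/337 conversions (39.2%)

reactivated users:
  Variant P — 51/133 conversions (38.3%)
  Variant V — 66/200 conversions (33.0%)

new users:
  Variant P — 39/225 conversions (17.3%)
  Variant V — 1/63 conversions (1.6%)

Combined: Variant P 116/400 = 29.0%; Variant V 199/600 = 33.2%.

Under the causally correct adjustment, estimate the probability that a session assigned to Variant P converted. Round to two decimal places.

0.29

The distribution of user tenure is itself part of what the variant does — it is an intermediate outcome. Holding it fixed would remove that part of the effect; the total effect is the pooled difference.
So P(outcome | do(Variant P)) is just the pooled rate for Variant P: 116/400 = 0.290.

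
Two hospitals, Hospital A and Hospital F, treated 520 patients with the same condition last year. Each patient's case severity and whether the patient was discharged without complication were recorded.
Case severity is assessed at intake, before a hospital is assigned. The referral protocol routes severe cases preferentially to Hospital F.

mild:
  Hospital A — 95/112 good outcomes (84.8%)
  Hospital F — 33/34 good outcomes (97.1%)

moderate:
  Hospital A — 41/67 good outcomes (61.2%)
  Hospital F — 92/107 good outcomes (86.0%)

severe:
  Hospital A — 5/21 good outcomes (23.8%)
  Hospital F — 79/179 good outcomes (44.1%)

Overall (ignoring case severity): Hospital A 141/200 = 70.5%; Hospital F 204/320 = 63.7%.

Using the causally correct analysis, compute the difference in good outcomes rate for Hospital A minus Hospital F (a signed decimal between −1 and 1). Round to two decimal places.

Case severity differs across hospitals for reasons unrelated to any effect of the hospital itself, and it separately predicts the outcome — a classic confounder. We must compare within case severity levels.
Adjusting over the population distribution of case severity: 0.281·(0.848−0.971) + 0.335·(0.612−0.860) + 0.385·(0.238−0.441) = -0.195.

-0.20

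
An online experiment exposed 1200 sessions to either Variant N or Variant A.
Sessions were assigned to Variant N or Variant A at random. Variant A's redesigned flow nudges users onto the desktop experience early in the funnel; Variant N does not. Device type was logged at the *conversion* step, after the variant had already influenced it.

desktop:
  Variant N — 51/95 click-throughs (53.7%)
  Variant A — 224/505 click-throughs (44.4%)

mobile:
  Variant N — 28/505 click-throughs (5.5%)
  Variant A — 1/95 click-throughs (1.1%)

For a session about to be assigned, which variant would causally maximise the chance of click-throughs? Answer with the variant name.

The stratified and pooled comparisons disagree (Variant N wins within each device type; Variant A wins overall), so the answer turns on the causal role of device type.
Device type is recorded after the variant and is itself shifted by it — it sits on the causal path from variant to outcome. Conditioning on a mediator would strip out part of the effect we want; the pooled comparison gives the total causal effect.
Pooled: Variant N 13.2% vs Variant A 37.5%; Variant A is higher overall.

Variant A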